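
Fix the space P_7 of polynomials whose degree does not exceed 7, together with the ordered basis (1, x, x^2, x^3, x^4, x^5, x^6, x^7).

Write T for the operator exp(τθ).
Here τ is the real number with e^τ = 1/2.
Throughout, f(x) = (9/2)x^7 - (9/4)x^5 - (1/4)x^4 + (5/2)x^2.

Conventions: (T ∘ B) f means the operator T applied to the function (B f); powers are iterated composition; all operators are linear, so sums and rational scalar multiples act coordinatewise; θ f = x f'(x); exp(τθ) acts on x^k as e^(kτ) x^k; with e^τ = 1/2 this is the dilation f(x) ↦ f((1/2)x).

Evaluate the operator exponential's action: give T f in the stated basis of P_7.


the image equals g(x) = (9/256)x^7 - (9/128)x^5 - (1/64)x^4 + (5/8)x^2

exp(τθ) x^k = e^(kτ) x^k; with e^τ = 1/2 this sends x^k to (1/2)^k x^k
x^2 ↦ 1/4 x^2
x^4 ↦ 1/16 x^4
x^5 ↦ 1/32 x^5
x^7 ↦ 1/128 x^7
applying this coordinatewise to f: exp(τθ) f = (9/256)x^7 - (9/128)x^5 - (1/64)x^4 + (5/8)x^2


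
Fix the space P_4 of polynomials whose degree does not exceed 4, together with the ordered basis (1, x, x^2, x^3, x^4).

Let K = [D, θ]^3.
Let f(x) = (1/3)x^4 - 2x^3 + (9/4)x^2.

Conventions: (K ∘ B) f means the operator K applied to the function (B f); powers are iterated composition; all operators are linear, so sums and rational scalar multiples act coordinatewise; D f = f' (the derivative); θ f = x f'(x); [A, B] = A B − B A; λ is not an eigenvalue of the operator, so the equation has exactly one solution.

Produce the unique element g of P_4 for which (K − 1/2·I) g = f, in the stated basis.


the result is g(x) = -(2/3)x^4 + 4x^3 - (9/2)x^2 - 32x + 48

write g with unknown coordinates in the stated basis and equate coefficients in (K − 1/2·I) g = f
solving from the highest basis element down gives g = -(2/3)x^4 + 4x^3 - (9/2)x^2 - 32x + 48
check: K g = -16x + 24
so K g − 1/2·g = (1/3)x^4 - 2x^3 + (9/4)x^2 = f ✓


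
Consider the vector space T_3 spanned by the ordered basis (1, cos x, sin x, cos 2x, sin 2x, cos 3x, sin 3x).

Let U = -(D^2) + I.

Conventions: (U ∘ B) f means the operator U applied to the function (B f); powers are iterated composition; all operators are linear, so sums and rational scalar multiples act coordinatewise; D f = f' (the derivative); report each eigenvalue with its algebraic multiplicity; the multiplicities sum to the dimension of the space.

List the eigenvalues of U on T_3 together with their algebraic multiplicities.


λ = 1 (multiplicity 1), λ = 2 (multiplicity 2), λ = 5 (multiplicity 2), λ = 10 (multiplicity 2)

image of 1: 1
image of cos x: 2cos x
image of sin x: 2sin x
image of cos 2x: 5cos 2x
image of sin 2x: 5sin 2x
image of cos 3x: 10cos 3x
image of sin 3x: 10sin 3x
the matrix is diagonal; its diagonal is (1, 2, 2, 5, 5, 10, 10)
for a triangular matrix the eigenvalues are the diagonal entries, with algebraic multiplicity their repetition count


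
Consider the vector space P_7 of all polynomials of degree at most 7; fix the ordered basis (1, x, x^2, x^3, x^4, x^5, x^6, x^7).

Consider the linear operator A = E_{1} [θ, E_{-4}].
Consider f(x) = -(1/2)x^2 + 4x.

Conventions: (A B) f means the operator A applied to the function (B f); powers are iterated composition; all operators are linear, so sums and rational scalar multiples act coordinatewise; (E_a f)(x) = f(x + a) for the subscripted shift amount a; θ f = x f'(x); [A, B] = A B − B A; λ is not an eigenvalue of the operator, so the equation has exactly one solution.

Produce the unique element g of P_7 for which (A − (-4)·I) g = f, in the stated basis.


write g with unknown coordinates in the stated basis and equate coefficients in (A − (-4)·I) g = f
solving from the highest basis element down gives g = -(1/8)x^2 + (5/4)x - 2
check: A g = -x + 8
so A g − (-4)·g = -(1/2)x^2 + 4x = f ✓

g(x) = -(1/8)x^2 + (5/4)x - 2


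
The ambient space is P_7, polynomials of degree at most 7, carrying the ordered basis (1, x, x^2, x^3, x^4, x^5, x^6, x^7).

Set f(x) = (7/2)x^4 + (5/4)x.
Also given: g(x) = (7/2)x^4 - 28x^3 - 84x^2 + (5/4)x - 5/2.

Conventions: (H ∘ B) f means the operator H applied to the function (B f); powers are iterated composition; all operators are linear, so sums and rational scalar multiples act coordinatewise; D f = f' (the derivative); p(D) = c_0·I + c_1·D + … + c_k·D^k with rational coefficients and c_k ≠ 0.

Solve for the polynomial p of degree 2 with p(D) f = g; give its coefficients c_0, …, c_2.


D^0 f = (7/2)x^4 + (5/4)x
D^1 f = 14x^3 + 5/4
D^2 f = 42x^2
matching coefficients of g against c_0 f + c_1 Df + … from the top degree down determines the c_i
solution: c_0 = 1, c_1 = -2, c_2 = -2

p(D) = I − 2·D − 2·D^2, i.e. c_0 = 1, c_1 = -2, c_2 = -2


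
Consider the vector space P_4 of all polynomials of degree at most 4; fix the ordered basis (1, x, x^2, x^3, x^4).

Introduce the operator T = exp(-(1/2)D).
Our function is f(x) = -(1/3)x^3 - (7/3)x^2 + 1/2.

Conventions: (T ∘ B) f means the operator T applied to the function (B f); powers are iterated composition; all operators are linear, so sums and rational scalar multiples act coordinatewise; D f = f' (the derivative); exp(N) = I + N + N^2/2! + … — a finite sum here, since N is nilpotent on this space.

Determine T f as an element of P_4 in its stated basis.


the image equals g(x) = -(1/3)x^3 - (11/6)x^2 + (25/12)x - 1/24

order-1 term: (1/2)x^2 + (7/3)x
order-2 term: -(1/4)x - 7/12
order-3 term: 1/24
the series for exp(-(1/2)D) f terminates at order 3
exp(-(1/2)D) f = -(1/3)x^3 - (11/6)x^2 + (25/12)x - 1/24


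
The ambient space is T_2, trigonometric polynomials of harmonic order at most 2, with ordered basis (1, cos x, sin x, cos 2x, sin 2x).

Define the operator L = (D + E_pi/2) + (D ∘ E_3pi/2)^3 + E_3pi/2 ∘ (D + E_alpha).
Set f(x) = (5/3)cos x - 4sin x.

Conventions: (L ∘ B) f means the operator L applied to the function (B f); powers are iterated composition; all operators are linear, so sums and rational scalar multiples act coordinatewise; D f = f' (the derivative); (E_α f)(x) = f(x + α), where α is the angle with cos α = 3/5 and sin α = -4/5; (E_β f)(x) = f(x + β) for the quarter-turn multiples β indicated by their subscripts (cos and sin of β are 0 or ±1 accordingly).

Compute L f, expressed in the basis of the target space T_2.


D f = -4cos x - (5/3)sin x
E_pi/2 f = -4cos x - (5/3)sin x
(D + E_pi/2) f = -8cos x - (10/3)sin x
E_3pi/2 f = 4cos x + (5/3)sin x
D E_3pi/2 f = (5/3)cos x - 4sin x
E_3pi/2 (D ∘ E_3pi/2) f = 4cos x + (5/3)sin x
D E_3pi/2 (D ∘ E_3pi/2) f = (5/3)cos x - 4sin x
E_3pi/2 (D ∘ E_3pi/2) (D ∘ E_3pi/2) f = 4cos x + (5/3)sin x
D E_3pi/2 (D ∘ E_3pi/2) (D ∘ E_3pi/2) f = (5/3)cos x - 4sin x
D f = -4cos x - (5/3)sin x
E_alpha f = (21/5)cos x - (16/15)sin x
(D + E_alpha) f = (1/5)cos x - (41/15)sin x
E_3pi/2 (D + E_alpha) f = (41/15)cos x + (1/5)sin x
((D + E_pi/2) + (D ∘ E_3pi/2)^3 + E_3pi/2 ∘ (D + E_alpha)) f = -(18/5)cos x - (107/15)sin x

the result is g(x) = -(18/5)cos x - (107/15)sin x


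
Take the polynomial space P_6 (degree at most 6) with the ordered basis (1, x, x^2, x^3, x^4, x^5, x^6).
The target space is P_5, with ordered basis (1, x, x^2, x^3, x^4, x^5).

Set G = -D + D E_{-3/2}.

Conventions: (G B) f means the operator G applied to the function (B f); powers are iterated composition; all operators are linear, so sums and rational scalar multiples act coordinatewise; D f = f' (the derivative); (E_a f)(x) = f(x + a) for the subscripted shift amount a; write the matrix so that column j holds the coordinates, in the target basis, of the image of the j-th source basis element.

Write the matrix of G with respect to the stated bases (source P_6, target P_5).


image of 1: 0
image of x: 0
image of x^2: -3
image of x^3: -9x + 27/4
image of x^4: -18x^2 + 27x - 27/2
image of x^5: -30x^3 + (135/2)x^2 - (135/2)x + 405/16
image of x^6: -45x^4 + 135x^3 - (405/2)x^2 + (1215/8)x - 729/16
each image's coordinates form column j of the matrix

the matrix is [[0, 0, -3, 27/4, -27/2, 405/16, -729/16]; [0, 0, 0, -9, 27, -135/2, 1215/8]; [0, 0, 0, 0, -18, 135/2, -405/2]; [0, 0, 0, 0, 0, -30, 135]; [0, 0, 0, 0, 0, 0, -45]; [0, 0, 0, 0, 0, 0, 0]] (rows listed top to bottom)


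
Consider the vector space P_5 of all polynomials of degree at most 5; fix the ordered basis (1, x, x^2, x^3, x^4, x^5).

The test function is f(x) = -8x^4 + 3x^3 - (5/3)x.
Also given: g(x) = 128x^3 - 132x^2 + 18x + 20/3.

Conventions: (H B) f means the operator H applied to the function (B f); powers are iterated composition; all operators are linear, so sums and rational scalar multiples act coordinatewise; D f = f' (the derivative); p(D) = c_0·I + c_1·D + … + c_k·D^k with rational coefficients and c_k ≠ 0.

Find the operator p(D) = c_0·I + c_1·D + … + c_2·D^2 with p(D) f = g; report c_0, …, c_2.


D^0 f = -8x^4 + 3x^3 - (5/3)x
D^1 f = -32x^3 + 9x^2 - 5/3
D^2 f = -96x^2 + 18x
matching coefficients of g against c_0 f + c_1 Df + … from the top degree down determines the c_i
solution: c_0 = 0, c_1 = -4, c_2 = 1

c_0 = 0, c_1 = -4, c_2 = 1


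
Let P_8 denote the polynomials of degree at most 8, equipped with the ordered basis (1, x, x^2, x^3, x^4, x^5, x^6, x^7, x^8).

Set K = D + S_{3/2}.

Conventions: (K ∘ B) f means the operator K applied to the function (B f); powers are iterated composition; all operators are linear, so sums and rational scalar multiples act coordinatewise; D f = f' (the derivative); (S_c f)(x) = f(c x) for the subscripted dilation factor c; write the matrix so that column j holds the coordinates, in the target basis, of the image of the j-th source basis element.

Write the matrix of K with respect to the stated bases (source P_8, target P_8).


image of 1: 1
image of x: (3/2)x + 1
image of x^2: (9/4)x^2 + 2x
image of x^3: (27/8)x^3 + 3x^2
image of x^4: (81/16)x^4 + 4x^3
image of x^5: (243/32)x^5 + 5x^4
image of x^6: (729/64)x^6 + 6x^5
image of x^7: (2187/128)x^7 + 7x^6
image of x^8: (6561/256)x^8 + 8x^7
each image's coordinates form column j of the matrix

the matrix is [[1, 1, 0, 0, 0, 0, 0, 0, 0]; [0, 3/2, 2, 0, 0, 0, 0, 0, 0]; [0, 0, 9/4, 3, 0, 0, 0, 0, 0]; [0, 0, 0, 27/8, 4, 0, 0, 0, 0]; [0, 0, 0, 0, 81/16, 5, 0, 0, 0]; [0, 0, 0, 0, 0, 243/32, 6, 0, 0]; [0, 0, 0, 0, 0, 0, 729/64, 7, 0]; [0, 0, 0, 0, 0, 0, 0, 2187/128, 8]; [0, 0, 0, 0, 0, 0, 0, 0, 6561/256]] (rows listed top to bottom)


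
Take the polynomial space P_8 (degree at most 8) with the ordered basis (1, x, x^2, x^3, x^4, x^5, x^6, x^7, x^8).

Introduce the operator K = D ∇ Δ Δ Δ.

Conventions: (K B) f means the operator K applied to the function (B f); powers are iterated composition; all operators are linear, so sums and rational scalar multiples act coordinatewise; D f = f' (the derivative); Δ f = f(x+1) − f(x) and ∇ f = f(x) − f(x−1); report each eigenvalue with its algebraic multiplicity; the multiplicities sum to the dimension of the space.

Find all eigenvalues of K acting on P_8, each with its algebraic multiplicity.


λ = 0 (multiplicity 9)

image of 1: 0
image of x: 0
image of x^2: 0
image of x^3: 0
image of x^4: 0
image of x^5: 120
image of x^6: 720x + 720
image of x^7: 2520x^2 + 5040x + 3360
image of x^8: 6720x^3 + 20160x^2 + 26880x + 13440
the matrix is upper triangular; its diagonal is (0, 0, 0, 0, 0, 0, 0, 0, 0)
for a triangular matrix the eigenvalues are the diagonal entries, with algebraic multiplicity their repetition count


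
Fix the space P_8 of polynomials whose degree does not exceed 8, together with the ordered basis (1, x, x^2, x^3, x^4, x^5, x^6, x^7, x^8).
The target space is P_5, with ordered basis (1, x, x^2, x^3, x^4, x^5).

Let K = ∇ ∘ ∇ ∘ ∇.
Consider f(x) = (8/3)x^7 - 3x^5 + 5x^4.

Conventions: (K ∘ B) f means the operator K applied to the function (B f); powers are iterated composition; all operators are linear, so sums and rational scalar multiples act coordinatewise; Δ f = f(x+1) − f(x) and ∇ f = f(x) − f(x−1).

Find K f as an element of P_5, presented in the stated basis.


∇ f = (56/3)x^6 - 56x^5 + (235/3)x^4 - (130/3)x^3 - 4x^2 + (49/3)x - 16/3
∇ ∇ f = 112x^5 - 560x^4 + (3740/3)x^3 - 1440x^2 + (2482/3)x - 176
∇ ∇ ∇ f = 560x^4 - 3360x^3 + 8220x^2 - 9420x + 4186

g(x) = 560x^4 - 3360x^3 + 8220x^2 - 9420x + 4186


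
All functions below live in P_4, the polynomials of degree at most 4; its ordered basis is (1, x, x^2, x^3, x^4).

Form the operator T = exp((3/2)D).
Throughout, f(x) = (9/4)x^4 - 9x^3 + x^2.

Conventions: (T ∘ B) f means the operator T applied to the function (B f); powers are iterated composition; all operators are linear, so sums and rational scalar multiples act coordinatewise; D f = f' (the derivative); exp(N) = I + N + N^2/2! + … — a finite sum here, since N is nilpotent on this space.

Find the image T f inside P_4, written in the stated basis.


order-1 term: (27/2)x^3 - (81/2)x^2 + 3x
order-2 term: (243/8)x^2 - (243/4)x + 9/4
order-3 term: (243/8)x - 243/8
order-4 term: 729/64
the series for exp((3/2)D) f terminates at order 4
exp((3/2)D) f = (9/4)x^4 + (9/2)x^3 - (73/8)x^2 - (219/8)x - 1071/64

the result is g(x) = (9/4)x^4 + (9/2)x^3 - (73/8)x^2 - (219/8)x - 1071/64


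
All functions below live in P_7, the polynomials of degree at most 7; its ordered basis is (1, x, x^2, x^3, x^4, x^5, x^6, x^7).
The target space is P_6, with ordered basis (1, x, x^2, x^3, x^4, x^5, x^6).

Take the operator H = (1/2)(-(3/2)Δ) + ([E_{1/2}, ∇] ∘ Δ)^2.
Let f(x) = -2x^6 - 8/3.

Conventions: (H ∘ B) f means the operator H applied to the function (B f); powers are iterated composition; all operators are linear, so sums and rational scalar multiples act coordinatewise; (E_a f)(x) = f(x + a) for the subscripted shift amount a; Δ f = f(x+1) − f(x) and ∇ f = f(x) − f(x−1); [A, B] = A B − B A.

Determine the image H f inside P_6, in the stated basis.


Δ f = -12x^5 - 30x^4 - 40x^3 - 30x^2 - 12x - 2
(-(3/2)Δ) f = 18x^5 + 45x^4 + 60x^3 + 45x^2 + 18x + 3
((1/2)(-(3/2)Δ)) f = 9x^5 + (45/2)x^4 + 30x^3 + (45/2)x^2 + 9x + 3/2
Δ f = -12x^5 - 30x^4 - 40x^3 - 30x^2 - 12x - 2
∇ Δ f = -60x^4 - 60x^2 - 4
E_{1/2} ∇ Δ f = -60x^4 - 120x^3 - 150x^2 - 90x - 91/4
E_{1/2} Δ f = -12x^5 - 60x^4 - 130x^3 - 150x^2 - (363/4)x - 91/4
∇ E_{1/2} Δ f = -60x^4 - 120x^3 - 150x^2 - 90x - 91/4
[E_{1/2}, ∇] Δ f = 0
Δ ([E_{1/2}, ∇] ∘ Δ) f = 0
∇ Δ ([E_{1/2}, ∇] ∘ Δ) f = 0
E_{1/2} ∇ Δ ([E_{1/2}, ∇] ∘ Δ) f = 0
E_{1/2} Δ ([E_{1/2}, ∇] ∘ Δ) f = 0
∇ E_{1/2} Δ ([E_{1/2}, ∇] ∘ Δ) f = 0
[E_{1/2}, ∇] Δ ([E_{1/2}, ∇] ∘ Δ) f = 0
((1/2)(-(3/2)Δ) + ([E_{1/2}, ∇] ∘ Δ)^2) f = 9x^5 + (45/2)x^4 + 30x^3 + (45/2)x^2 + 9x + 3/2

the result is g(x) = 9x^5 + (45/2)x^4 + 30x^3 + (45/2)x^2 + 9x + 3/2


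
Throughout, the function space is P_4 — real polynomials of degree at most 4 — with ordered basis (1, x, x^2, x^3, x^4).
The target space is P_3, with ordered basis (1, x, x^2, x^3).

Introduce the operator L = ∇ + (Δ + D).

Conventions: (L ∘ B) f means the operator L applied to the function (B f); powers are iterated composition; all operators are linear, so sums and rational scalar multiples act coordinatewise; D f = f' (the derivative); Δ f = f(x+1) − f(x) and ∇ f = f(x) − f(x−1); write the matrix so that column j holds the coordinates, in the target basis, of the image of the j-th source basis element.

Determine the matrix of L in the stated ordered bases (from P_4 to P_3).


image of 1: 0
image of x: 3
image of x^2: 6x
image of x^3: 9x^2 + 2
image of x^4: 12x^3 + 8x
each image's coordinates form column j of the matrix

the matrix is [[0, 3, 0, 2, 0]; [0, 0, 6, 0, 8]; [0, 0, 0, 9, 0]; [0, 0, 0, 0, 12]] (rows listed top to bottom)


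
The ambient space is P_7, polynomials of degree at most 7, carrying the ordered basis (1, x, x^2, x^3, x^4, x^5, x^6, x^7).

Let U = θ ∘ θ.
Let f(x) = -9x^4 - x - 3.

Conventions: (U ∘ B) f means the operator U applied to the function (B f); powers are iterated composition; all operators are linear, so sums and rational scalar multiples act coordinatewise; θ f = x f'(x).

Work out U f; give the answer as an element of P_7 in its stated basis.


θ f = -36x^4 - x
θ θ f = -144x^4 - x

the result is g(x) = -144x^4 - x


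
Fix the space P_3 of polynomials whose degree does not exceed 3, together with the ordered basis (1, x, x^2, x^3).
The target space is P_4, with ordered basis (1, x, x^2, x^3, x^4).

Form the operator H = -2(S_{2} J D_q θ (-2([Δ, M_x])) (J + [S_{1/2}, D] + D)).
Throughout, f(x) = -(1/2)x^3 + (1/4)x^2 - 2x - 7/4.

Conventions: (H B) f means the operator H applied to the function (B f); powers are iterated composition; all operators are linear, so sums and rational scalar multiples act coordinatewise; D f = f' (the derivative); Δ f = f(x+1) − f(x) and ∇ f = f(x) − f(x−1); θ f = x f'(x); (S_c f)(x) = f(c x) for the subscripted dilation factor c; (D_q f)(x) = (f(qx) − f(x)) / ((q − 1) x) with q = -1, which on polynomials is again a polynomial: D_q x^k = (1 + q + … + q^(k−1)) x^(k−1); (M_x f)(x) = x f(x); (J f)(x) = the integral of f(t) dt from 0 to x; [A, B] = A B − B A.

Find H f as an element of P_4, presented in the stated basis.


J f = -(1/8)x^4 + (1/12)x^3 - x^2 - (7/4)x
D f = -(3/2)x^2 + (1/2)x - 2
S_{1/2} D f = -(3/8)x^2 + (1/4)x - 2
S_{1/2} f = -(1/16)x^3 + (1/16)x^2 - x - 7/4
D S_{1/2} f = -(3/16)x^2 + (1/8)x - 1
[S_{1/2}, D] f = -(3/16)x^2 + (1/8)x - 1
D f = -(3/2)x^2 + (1/2)x - 2
(J + [S_{1/2}, D] + D) f = -(1/8)x^4 + (1/12)x^3 - (43/16)x^2 - (9/8)x - 3
M_x (J + [S_{1/2}, D] + D) f = -(1/8)x^5 + (1/12)x^4 - (43/16)x^3 - (9/8)x^2 - 3x
Δ M_x (J + [S_{1/2}, D] + D) f = -(5/8)x^4 - (11/12)x^3 - (141/16)x^2 - (509/48)x - 329/48
Δ (J + [S_{1/2}, D] + D) f = -(1/2)x^3 - (1/2)x^2 - (45/8)x - 185/48
M_x Δ (J + [S_{1/2}, D] + D) f = -(1/2)x^4 - (1/2)x^3 - (45/8)x^2 - (185/48)x
[Δ, M_x] (J + [S_{1/2}, D] + D) f = -(1/8)x^4 - (5/12)x^3 - (51/16)x^2 - (27/4)x - 329/48
(-2([Δ, M_x])) (J + [S_{1/2}, D] + D) f = (1/4)x^4 + (5/6)x^3 + (51/8)x^2 + (27/2)x + 329/24
θ (-2([Δ, M_x])) (J + [S_{1/2}, D] + D) f = x^4 + (5/2)x^3 + (51/4)x^2 + (27/2)x
D_q θ (-2([Δ, M_x])) (J + [S_{1/2}, D] + D) f = (5/2)x^2 + 27/2
J D_q θ (-2([Δ, M_x])) (J + [S_{1/2}, D] + D) f = (5/6)x^3 + (27/2)x
S_{2} J D_q θ (-2([Δ, M_x])) (J + [S_{1/2}, D] + D) f = (20/3)x^3 + 27x
(-2(S_{2} J D_q θ (-2([Δ, M_x])) (J + [S_{1/2}, D] + D))) f = -(40/3)x^3 - 54x

the image equals g(x) = -(40/3)x^3 - 54x


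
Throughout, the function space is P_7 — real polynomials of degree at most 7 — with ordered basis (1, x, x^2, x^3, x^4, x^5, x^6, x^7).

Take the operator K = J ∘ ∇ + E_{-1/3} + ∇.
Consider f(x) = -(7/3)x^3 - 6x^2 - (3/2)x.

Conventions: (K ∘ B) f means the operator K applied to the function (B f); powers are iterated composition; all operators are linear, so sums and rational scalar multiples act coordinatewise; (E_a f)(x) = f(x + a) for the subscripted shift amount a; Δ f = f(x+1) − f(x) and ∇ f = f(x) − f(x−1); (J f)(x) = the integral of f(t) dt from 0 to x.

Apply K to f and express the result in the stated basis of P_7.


∇ f = -7x^2 - 5x + 13/6
J ∇ f = -(7/3)x^3 - (5/2)x^2 + (13/6)x
E_{-1/3} f = -(7/3)x^3 - (11/3)x^2 + (31/18)x - 13/162
∇ f = -7x^2 - 5x + 13/6
(J ∘ ∇ + E_{-1/3} + ∇) f = -(14/3)x^3 - (79/6)x^2 - (10/9)x + 169/81

g(x) = -(14/3)x^3 - (79/6)x^2 - (10/9)x + 169/81


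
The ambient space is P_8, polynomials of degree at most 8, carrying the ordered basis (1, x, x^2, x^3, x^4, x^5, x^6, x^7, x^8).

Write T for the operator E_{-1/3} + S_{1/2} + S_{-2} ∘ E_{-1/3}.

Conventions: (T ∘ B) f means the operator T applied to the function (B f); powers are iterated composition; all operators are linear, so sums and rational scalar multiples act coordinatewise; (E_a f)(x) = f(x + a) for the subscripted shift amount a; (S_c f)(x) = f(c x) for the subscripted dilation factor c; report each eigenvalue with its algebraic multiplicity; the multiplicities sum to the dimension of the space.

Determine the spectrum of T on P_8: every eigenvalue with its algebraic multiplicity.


λ = -16255/128 (multiplicity 1), λ = -991/32 (multiplicity 1), λ = -55/8 (multiplicity 1), λ = -1/2 (multiplicity 1), λ = 3 (multiplicity 1), λ = 21/4 (multiplicity 1), λ = 273/16 (multiplicity 1), λ = 4161/64 (multiplicity 1), λ = 65793/256 (multiplicity 1)

image of 1: 3
image of x: -(1/2)x - 2/3
image of x^2: (21/4)x^2 + (2/3)x + 2/9
image of x^3: -(55/8)x^3 - 5x^2 - (1/3)x - 2/27
image of x^4: (273/16)x^4 + (28/3)x^3 + (10/3)x^2 + (4/27)x + 2/81
image of x^5: -(991/32)x^5 - (85/3)x^4 - (70/9)x^3 - (50/27)x^2 - (5/81)x - 2/243
image of x^6: (4161/64)x^6 + 62x^5 + (85/3)x^4 + (140/27)x^3 + (25/27)x^2 + (2/81)x + 2/729
image of x^7: -(16255/128)x^7 - (455/3)x^6 - (217/3)x^5 - (595/27)x^4 - (245/81)x^3 - (35/81)x^2 - (7/729)x - 2/2187
image of x^8: (65793/256)x^8 + (1016/3)x^7 + (1820/9)x^6 + (1736/27)x^5 + (1190/81)x^4 + (392/243)x^3 + (140/729)x^2 + (8/2187)x + 2/6561
the matrix is upper triangular; its diagonal is (3, -1/2, 21/4, -55/8, 273/16, -991/32, 4161/64, -16255/128, 65793/256)
for a triangular matrix the eigenvalues are the diagonal entries, with algebraic multiplicity their repetition count


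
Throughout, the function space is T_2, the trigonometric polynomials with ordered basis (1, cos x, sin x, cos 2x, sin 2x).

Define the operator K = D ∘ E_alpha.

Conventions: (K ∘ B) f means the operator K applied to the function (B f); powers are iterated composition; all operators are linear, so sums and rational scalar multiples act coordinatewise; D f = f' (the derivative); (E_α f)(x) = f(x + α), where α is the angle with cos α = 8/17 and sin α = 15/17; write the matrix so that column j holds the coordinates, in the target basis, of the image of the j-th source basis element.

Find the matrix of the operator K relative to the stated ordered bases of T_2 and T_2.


image of 1: 0
image of cos x: -(15/17)cos x - (8/17)sin x
image of sin x: (8/17)cos x - (15/17)sin x
image of cos 2x: -(480/289)cos 2x + (322/289)sin 2x
image of sin 2x: -(322/289)cos 2x - (480/289)sin 2x
each image's coordinates form column j of the matrix

the matrix is [[0, 0, 0, 0, 0]; [0, -15/17, 8/17, 0, 0]; [0, -8/17, -15/17, 0, 0]; [0, 0, 0, -480/289, -322/289]; [0, 0, 0, 322/289, -480/289]] (rows listed top to bottom)


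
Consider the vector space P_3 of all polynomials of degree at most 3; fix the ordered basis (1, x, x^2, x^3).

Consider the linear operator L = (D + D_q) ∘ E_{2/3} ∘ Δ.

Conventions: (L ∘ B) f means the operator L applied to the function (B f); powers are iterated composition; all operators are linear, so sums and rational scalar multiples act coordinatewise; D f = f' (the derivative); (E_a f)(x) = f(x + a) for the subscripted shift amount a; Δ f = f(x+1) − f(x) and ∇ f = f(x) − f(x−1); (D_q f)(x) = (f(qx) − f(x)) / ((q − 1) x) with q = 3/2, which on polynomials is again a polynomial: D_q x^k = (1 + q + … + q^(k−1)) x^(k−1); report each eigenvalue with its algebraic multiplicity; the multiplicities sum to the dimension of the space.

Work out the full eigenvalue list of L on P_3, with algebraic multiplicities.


image of 1: 0
image of x: 0
image of x^2: 4
image of x^3: (27/2)x + 14
the matrix is upper triangular; its diagonal is (0, 0, 0, 0)
for a triangular matrix the eigenvalues are the diagonal entries, with algebraic multiplicity their repetition count

λ = 0 (multiplicity 4)


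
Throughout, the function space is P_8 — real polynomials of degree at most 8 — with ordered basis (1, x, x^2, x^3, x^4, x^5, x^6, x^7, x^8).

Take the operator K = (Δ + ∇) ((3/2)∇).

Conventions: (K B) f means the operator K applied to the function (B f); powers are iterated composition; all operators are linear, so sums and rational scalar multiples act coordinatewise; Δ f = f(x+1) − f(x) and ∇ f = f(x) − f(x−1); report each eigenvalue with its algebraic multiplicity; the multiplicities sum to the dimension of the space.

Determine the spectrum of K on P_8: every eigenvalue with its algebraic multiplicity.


image of 1: 0
image of x: 0
image of x^2: 6
image of x^3: 18x - 9
image of x^4: 36x^2 - 36x + 24
image of x^5: 60x^3 - 90x^2 + 120x - 45
image of x^6: 90x^4 - 180x^3 + 360x^2 - 270x + 96
image of x^7: 126x^5 - 315x^4 + 840x^3 - 945x^2 + 672x - 189
image of x^8: 168x^6 - 504x^5 + 1680x^4 - 2520x^3 + 2688x^2 - 1512x + 384
the matrix is upper triangular; its diagonal is (0, 0, 0, 0, 0, 0, 0, 0, 0)
for a triangular matrix the eigenvalues are the diagonal entries, with algebraic multiplicity their repetition count

λ = 0 (multiplicity 9)


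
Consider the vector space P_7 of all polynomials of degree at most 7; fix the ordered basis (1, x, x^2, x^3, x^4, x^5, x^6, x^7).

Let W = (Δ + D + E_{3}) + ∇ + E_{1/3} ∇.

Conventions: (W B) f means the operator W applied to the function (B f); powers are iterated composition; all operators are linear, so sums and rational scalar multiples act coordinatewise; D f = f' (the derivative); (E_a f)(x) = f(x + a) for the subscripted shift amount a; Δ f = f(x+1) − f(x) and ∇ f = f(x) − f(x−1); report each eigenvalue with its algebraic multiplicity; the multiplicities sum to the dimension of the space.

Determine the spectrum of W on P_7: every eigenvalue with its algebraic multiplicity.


image of 1: 1
image of x: x + 7
image of x^2: x^2 + 14x + 26/3
image of x^3: x^3 + 21x^2 + 26x + 88/3
image of x^4: x^4 + 28x^3 + 52x^2 + (352/3)x + 2182/27
image of x^5: x^5 + 35x^4 + (260/3)x^3 + (880/3)x^2 + (10910/27)x + 19856/81
image of x^6: x^6 + 42x^5 + 130x^4 + (1760/3)x^3 + (10910/9)x^2 + (39712/27)x + 59042/81
image of x^7: x^7 + 49x^6 + 182x^5 + (3080/3)x^4 + (76370/27)x^3 + (138992/27)x^2 + (413294/81)x + 1595824/729
the matrix is upper triangular; its diagonal is (1, 1, 1, 1, 1, 1, 1, 1)
for a triangular matrix the eigenvalues are the diagonal entries, with algebraic multiplicity their repetition count

λ = 1 (multiplicity 8)


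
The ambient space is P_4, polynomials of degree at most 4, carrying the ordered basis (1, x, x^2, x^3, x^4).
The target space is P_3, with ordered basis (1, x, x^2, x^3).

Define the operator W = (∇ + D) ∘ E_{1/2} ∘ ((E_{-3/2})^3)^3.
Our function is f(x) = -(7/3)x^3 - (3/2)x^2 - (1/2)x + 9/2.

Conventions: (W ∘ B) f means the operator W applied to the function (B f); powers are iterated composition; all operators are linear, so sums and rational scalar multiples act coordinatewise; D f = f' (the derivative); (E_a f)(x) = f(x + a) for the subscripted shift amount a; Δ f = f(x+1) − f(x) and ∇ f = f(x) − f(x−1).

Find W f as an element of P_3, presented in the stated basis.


the image equals g(x) = -14x^2 + 365x - 14285/6

E_{-3/2} f = -(7/3)x^3 + 9x^2 - (47/4)x + 39/4
E_{-3/2} E_{-3/2} f = -(7/3)x^3 + (39/2)x^2 - (109/2)x + 111/2
E_{-3/2} E_{-3/2} E_{-3/2} f = -(7/3)x^3 + 30x^2 - (515/4)x + 189
E_{-3/2} (E_{-3/2})^3 f = -(7/3)x^3 + (81/2)x^2 - (469/2)x + 915/2
E_{-3/2} E_{-3/2} (E_{-3/2})^3 f = -(7/3)x^3 + 51x^2 - (1487/4)x + 3633/4
E_{-3/2} E_{-3/2} E_{-3/2} (E_{-3/2})^3 f = -(7/3)x^3 + (123/2)x^2 - (1081/2)x + 3177/2
E_{-3/2} (E_{-3/2})^3 (E_{-3/2})^3 f = -(7/3)x^3 + 72x^2 - (2963/4)x + 5091/2
E_{-3/2} E_{-3/2} (E_{-3/2})^3 (E_{-3/2})^3 f = -(7/3)x^3 + (165/2)x^2 - (1945/2)x + 7653/2
E_{-3/2} E_{-3/2} E_{-3/2} (E_{-3/2})^3 (E_{-3/2})^3 f = -(7/3)x^3 + 93x^2 - (4943/4)x + 21915/4
E_{1/2} ((E_{-3/2})^3)^3 f = -(7/3)x^3 + (179/2)x^2 - (2289/2)x + 29303/6
∇ E_{1/2} ((E_{-3/2})^3)^3 f = -7x^2 + 186x - 3709/3
D E_{1/2} ((E_{-3/2})^3)^3 f = -7x^2 + 179x - 2289/2
(∇ + D) E_{1/2} ((E_{-3/2})^3)^3 f = -14x^2 + 365x - 14285/6


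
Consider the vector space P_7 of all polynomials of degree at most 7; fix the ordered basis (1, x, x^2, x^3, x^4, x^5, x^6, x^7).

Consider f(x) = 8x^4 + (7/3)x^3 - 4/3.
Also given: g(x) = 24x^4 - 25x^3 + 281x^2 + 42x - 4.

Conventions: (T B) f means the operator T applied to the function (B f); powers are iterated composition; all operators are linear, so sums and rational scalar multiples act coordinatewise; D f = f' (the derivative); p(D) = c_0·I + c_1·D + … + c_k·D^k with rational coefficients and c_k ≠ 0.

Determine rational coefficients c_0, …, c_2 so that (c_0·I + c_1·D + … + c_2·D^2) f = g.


p(D) = 3·I − D + 3·D^2, i.e. c_0 = 3, c_1 = -1, c_2 = 3

D^0 f = 8x^4 + (7/3)x^3 - 4/3
D^1 f = 32x^3 + 7x^2
D^2 f = 96x^2 + 14x
matching coefficients of g against c_0 f + c_1 Df + … from the top degree down determines the c_i
solution: c_0 = 3, c_1 = -1, c_2 = 3


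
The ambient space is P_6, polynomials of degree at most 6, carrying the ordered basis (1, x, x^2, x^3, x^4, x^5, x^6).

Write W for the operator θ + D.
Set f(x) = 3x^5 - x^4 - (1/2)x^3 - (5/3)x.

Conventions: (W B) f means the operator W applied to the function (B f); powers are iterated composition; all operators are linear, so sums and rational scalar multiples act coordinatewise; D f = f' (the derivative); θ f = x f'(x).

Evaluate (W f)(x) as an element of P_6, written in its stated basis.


θ f = 15x^5 - 4x^4 - (3/2)x^3 - (5/3)x
D f = 15x^4 - 4x^3 - (3/2)x^2 - 5/3
(θ + D) f = 15x^5 + 11x^4 - (11/2)x^3 - (3/2)x^2 - (5/3)x - 5/3

the image equals g(x) = 15x^5 + 11x^4 - (11/2)x^3 - (3/2)x^2 - (5/3)x - 5/3


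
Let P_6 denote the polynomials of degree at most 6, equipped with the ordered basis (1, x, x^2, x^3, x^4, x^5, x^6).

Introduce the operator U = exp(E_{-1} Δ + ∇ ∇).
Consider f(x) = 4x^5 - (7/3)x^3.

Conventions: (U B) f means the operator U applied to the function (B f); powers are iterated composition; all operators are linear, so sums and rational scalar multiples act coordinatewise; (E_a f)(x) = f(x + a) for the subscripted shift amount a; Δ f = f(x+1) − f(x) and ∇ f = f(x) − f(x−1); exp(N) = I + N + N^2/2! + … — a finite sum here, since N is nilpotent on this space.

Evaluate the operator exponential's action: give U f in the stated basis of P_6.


order-1 term: 20x^4 + 40x^3 - 207x^2 + 253x - 313/3
order-2 term: 40x^3 + 120x^2 - 347x + 53
order-3 term: 40x^2 + 120x - 427/3
order-4 term: 20x + 40
order-5 term: 4
the series for exp(E_{-1} Δ + ∇ ∇) f terminates at order 5
exp(E_{-1} Δ + ∇ ∇) f = 4x^5 + 20x^4 + (233/3)x^3 - 47x^2 + 46x - 449/3

g(x) = 4x^5 + 20x^4 + (233/3)x^3 - 47x^2 + 46x - 449/3


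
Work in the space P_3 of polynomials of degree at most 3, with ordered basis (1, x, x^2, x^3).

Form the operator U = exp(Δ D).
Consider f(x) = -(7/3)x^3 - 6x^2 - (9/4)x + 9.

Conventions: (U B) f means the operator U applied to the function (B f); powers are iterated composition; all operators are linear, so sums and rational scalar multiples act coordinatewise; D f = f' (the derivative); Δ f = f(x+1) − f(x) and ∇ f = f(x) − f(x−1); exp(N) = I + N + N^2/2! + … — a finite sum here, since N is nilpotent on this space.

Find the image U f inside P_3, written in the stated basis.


g(x) = -(7/3)x^3 - 6x^2 - (65/4)x - 10

order-1 term: -14x - 19
the series for exp(Δ D) f terminates at order 1
exp(Δ D) f = -(7/3)x^3 - 6x^2 - (65/4)x - 10


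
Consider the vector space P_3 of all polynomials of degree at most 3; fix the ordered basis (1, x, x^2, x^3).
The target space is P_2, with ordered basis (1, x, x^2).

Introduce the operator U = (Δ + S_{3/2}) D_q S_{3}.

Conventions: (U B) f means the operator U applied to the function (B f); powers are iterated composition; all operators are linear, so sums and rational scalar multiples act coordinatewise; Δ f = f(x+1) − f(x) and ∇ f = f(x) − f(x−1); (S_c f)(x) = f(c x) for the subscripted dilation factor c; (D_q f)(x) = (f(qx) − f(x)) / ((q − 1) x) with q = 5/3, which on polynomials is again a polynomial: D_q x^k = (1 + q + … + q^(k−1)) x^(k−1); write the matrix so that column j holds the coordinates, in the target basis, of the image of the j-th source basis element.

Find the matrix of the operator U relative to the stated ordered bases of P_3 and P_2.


the matrix is [[0, 3, 24, 147]; [0, 0, 36, 294]; [0, 0, 0, 1323/4]] (rows listed top to bottom)

image of 1: 0
image of x: 3
image of x^2: 36x + 24
image of x^3: (1323/4)x^2 + 294x + 147
each image's coordinates form column j of the matrix


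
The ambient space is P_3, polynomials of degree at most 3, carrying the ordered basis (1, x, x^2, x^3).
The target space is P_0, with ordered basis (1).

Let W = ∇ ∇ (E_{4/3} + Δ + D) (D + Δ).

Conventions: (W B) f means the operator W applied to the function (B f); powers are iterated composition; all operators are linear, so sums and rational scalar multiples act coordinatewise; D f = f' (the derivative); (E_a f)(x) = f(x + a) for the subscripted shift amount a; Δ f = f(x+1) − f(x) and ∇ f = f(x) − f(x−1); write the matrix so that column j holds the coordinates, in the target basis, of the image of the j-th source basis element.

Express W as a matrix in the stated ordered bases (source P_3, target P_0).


image of 1: 0
image of x: 0
image of x^2: 0
image of x^3: 12
each image's coordinates form column j of the matrix

the matrix is [[0, 0, 0, 12]] (rows listed top to bottom)


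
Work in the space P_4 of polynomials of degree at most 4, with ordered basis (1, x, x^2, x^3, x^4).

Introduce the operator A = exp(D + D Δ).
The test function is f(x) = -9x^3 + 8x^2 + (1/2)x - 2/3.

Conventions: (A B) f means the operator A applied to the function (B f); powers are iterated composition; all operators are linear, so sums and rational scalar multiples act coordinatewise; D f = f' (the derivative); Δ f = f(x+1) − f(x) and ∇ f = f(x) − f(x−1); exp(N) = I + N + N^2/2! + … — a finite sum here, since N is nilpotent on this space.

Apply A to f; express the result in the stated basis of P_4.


order-1 term: -27x^2 - 38x - 21/2
order-2 term: -27x - 46
order-3 term: -9
the series for exp(D + D Δ) f terminates at order 3
exp(D + D Δ) f = -9x^3 - 19x^2 - (129/2)x - 397/6

the result is g(x) = -9x^3 - 19x^2 - (129/2)x - 397/6


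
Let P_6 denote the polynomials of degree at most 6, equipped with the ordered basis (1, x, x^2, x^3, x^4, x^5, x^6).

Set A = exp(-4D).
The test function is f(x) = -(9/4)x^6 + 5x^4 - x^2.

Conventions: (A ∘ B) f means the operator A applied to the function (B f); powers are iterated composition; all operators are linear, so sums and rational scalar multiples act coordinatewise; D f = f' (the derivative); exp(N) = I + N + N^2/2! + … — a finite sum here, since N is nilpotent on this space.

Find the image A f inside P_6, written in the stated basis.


order-1 term: 54x^5 - 80x^3 + 8x
order-2 term: -540x^4 + 480x^2 - 16
order-3 term: 2880x^3 - 1280x
order-4 term: -8640x^2 + 1280
order-5 term: 13824x
order-6 term: -9216
the series for exp(-4D) f terminates at order 6
exp(-4D) f = -(9/4)x^6 + 54x^5 - 535x^4 + 2800x^3 - 8161x^2 + 12552x - 7952

the image equals g(x) = -(9/4)x^6 + 54x^5 - 535x^4 + 2800x^3 - 8161x^2 + 12552x - 7952


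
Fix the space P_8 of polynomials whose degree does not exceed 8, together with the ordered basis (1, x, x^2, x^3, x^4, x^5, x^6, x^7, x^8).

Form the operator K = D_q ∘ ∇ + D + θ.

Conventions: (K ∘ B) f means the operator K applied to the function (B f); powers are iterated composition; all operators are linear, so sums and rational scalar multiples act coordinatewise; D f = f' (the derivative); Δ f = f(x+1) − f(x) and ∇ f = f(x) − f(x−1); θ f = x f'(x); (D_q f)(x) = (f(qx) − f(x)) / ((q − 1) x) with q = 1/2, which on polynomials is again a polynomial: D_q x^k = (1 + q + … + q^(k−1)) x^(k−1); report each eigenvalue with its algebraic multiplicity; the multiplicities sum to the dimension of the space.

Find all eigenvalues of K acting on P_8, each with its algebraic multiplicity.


image of 1: 0
image of x: x + 1
image of x^2: 2x^2 + 2x + 2
image of x^3: 3x^3 + 3x^2 + (9/2)x - 3
image of x^4: 4x^4 + 4x^3 + 7x^2 - 9x + 4
image of x^5: 5x^5 + 5x^4 + (75/8)x^3 - (35/2)x^2 + 15x - 5
image of x^6: 6x^6 + 6x^5 + (93/8)x^4 - (225/8)x^3 + 35x^2 - (45/2)x + 6
image of x^7: 7x^7 + 7x^6 + (441/32)x^5 - (651/16)x^4 + (525/8)x^3 - (245/4)x^2 + (63/2)x - 7
image of x^8: 8x^8 + 8x^7 + (127/8)x^6 - (441/8)x^5 + (217/2)x^4 - (525/4)x^3 + 98x^2 - 42x + 8
the matrix is upper triangular; its diagonal is (0, 1, 2, 3, 4, 5, 6, 7, 8)
for a triangular matrix the eigenvalues are the diagonal entries, with algebraic multiplicity their repetition count

λ = 0 (multiplicity 1), λ = 1 (multiplicity 1), λ = 2 (multiplicity 1), λ = 3 (multiplicity 1), λ = 4 (multiplicity 1), λ = 5 (multiplicity 1), λ = 6 (multiplicity 1), λ = 7 (multiplicity 1), λ = 8 (multiplicity 1)


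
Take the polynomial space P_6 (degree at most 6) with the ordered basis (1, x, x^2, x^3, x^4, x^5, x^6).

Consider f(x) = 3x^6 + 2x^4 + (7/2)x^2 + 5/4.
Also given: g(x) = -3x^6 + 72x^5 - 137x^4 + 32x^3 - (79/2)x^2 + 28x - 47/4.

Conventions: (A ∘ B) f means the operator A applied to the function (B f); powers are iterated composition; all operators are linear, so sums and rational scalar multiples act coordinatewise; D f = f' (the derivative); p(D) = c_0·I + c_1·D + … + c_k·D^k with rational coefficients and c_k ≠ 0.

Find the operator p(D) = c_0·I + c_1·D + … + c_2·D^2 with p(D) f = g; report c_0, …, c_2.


p(D) = -I + 4·D − (3/2)·D^2, i.e. c_0 = -1, c_1 = 4, c_2 = -3/2

D^0 f = 3x^6 + 2x^4 + (7/2)x^2 + 5/4
D^1 f = 18x^5 + 8x^3 + 7x
D^2 f = 90x^4 + 24x^2 + 7
matching coefficients of g against c_0 f + c_1 Df + … from the top degree down determines the c_i
solution: c_0 = -1, c_1 = 4, c_2 = -3/2


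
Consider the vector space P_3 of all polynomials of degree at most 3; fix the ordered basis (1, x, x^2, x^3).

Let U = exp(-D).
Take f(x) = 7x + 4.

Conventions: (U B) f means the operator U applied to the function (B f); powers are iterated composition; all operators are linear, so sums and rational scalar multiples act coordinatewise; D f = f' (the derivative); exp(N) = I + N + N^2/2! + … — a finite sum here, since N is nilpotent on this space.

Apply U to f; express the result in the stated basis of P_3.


the result is g(x) = 7x - 3

order-1 term: -7
the series for exp(-D) f terminates at order 1
exp(-D) f = 7x - 3


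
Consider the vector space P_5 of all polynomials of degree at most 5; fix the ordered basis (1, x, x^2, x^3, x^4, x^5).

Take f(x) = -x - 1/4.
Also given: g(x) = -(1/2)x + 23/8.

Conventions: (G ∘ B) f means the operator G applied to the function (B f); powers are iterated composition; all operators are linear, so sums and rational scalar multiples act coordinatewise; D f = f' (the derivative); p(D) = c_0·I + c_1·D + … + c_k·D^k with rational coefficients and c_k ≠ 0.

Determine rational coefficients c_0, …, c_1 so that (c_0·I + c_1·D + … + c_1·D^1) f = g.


c_0 = 1/2, c_1 = -3

D^0 f = -x - 1/4
D^1 f = -1
matching coefficients of g against c_0 f + c_1 Df + … from the top degree down determines the c_i
solution: c_0 = 1/2, c_1 = -3


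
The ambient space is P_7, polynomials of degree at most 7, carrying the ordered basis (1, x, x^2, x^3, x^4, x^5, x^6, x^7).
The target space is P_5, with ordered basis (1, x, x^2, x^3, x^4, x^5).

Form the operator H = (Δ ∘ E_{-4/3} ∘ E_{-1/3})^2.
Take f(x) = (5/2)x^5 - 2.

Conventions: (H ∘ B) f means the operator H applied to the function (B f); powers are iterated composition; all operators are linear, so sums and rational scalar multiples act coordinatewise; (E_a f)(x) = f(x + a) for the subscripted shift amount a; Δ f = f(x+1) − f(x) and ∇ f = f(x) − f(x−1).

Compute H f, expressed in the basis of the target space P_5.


g(x) = 50x^3 - 350x^2 + (2525/3)x - 18725/27

E_{-1/3} f = (5/2)x^5 - (25/6)x^4 + (25/9)x^3 - (25/27)x^2 + (25/162)x - 977/486
E_{-4/3} E_{-1/3} f = (5/2)x^5 - (125/6)x^4 + (625/9)x^3 - (3125/27)x^2 + (15625/162)x - 16597/486
Δ E_{-4/3} E_{-1/3} f = (25/2)x^4 - (175/3)x^3 + (325/3)x^2 - (5075/54)x + 5155/162
E_{-1/3} (Δ ∘ E_{-4/3} ∘ E_{-1/3}) f = (25/2)x^4 - 75x^3 + 175x^2 - (375/2)x + 155/2
E_{-4/3} E_{-1/3} (Δ ∘ E_{-4/3} ∘ E_{-1/3}) f = (25/2)x^4 - (425/3)x^3 + (1825/3)x^2 - (63325/54)x + 138655/162
Δ E_{-4/3} E_{-1/3} (Δ ∘ E_{-4/3} ∘ E_{-1/3}) f = 50x^3 - 350x^2 + (2525/3)x - 18725/27


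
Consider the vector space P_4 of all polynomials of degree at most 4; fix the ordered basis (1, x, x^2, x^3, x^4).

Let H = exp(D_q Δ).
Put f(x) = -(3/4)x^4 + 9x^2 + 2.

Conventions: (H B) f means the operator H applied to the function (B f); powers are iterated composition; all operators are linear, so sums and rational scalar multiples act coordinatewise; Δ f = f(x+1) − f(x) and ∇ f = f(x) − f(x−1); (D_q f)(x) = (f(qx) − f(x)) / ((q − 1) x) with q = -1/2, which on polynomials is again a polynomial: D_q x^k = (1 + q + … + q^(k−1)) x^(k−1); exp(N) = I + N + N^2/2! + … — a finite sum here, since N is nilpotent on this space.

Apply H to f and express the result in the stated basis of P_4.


order-1 term: -(9/4)x^2 - (9/4)x + 15
order-2 term: -9/4
the series for exp(D_q Δ) f terminates at order 2
exp(D_q Δ) f = -(3/4)x^4 + (27/4)x^2 - (9/4)x + 59/4

the image equals g(x) = -(3/4)x^4 + (27/4)x^2 - (9/4)x + 59/4
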